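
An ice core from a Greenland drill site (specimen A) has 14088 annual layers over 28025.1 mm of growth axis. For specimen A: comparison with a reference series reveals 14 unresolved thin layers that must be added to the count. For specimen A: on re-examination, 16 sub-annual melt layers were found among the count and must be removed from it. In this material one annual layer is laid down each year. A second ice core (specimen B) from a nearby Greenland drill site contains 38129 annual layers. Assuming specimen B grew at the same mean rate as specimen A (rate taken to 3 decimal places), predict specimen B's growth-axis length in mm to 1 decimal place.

75876.7 mm

Specimen A: true annual layer count = 14088 − 16 + 14 = 14086.
A: Mean rate = 28025.1 mm / 14086 years ≈ 1.990 mm/yr.
For B, 1.990 mm/year × 38129 years = 75876.7 mm.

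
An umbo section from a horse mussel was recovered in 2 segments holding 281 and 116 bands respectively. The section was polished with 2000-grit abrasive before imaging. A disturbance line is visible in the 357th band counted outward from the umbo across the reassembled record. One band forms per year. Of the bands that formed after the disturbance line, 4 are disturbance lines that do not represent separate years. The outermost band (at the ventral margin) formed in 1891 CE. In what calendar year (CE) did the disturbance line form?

Total bands = 281 + 116 = 397.
Between band 357 and the ventral margin there are 397 − 357 = 40 bands.
Removing the 4 false bands leaves 40 − 4 = 36 true bands beyond the disturbance line.
The band at the ventral margin is 1891 CE, so the disturbance line dates to 1891 − 36 = 1855 CE.

1855 CE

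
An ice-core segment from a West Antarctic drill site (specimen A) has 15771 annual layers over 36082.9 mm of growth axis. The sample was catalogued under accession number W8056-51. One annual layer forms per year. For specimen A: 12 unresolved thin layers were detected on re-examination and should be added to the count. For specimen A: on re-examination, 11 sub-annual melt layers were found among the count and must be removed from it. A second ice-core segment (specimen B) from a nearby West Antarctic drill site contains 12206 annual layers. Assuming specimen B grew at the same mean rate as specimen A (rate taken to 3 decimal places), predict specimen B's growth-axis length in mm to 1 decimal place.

Specimen A: correcting the raw count gives 15771 − 11 + 12 = 15772 true annual layers.
A: 36082.9 mm over 15772 years gives 36082.9 / 15772 ≈ 2.288 mm/year.
For B, 2.288 mm/year × 12206 years = 27927.3 mm.

27927.3 mm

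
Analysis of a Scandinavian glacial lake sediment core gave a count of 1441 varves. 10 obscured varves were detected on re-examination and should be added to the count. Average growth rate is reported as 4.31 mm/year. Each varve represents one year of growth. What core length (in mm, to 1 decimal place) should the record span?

6253.8 mm

Adjusted count: 1441 + 10 = 1451 varves.
Length ≈ 4.31 × 1451 = 6253.8 mm.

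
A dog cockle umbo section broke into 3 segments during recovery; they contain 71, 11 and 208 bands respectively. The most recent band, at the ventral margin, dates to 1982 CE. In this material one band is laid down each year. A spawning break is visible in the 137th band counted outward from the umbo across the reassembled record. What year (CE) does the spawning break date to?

1829 CE

Total bands = 71 + 11 + 208 = 290.
Between band 137 and the ventral margin there are 290 − 137 = 153 bands.
1982 − 153 = 1829 CE.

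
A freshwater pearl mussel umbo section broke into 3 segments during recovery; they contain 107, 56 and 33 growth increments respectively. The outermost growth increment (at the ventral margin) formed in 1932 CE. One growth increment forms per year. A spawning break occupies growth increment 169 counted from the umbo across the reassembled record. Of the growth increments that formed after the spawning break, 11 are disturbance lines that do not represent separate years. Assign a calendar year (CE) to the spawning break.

1916 CE

Total growth increments = 107 + 56 + 33 = 196.
Between growth increment 169 and the ventral margin there are 196 − 169 = 27 growth increments.
27 − 11 false = 16 true growth increments after the spawning break.
1932 − 16 = 1916 CE.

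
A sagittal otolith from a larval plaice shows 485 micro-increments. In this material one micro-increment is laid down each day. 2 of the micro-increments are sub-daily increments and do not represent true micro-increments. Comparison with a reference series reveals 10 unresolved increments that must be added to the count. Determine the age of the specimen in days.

493 days

Correcting the raw count gives 485 − 2 + 10 = 493 true micro-increments.
At one micro-increment per day, that is 493 days.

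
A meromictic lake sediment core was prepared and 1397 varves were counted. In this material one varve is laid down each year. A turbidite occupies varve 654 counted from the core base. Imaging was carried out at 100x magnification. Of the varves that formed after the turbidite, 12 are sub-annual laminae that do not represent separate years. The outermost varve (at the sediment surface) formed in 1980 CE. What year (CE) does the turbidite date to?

1397 − 654 = 743 varves lie beyond the turbidite toward the sediment surface.
743 − 12 false = 731 true varves after the turbidite.
Counting back 731 years from 1980 CE places the turbidite in 1980 − 731 = 1249 CE.

1249 CE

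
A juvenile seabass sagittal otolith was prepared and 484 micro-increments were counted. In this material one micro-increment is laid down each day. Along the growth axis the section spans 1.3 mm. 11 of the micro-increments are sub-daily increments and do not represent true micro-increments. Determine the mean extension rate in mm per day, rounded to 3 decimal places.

After corrections the count is 484 − 11 = 473 micro-increments.
1.3 mm over 473 days gives 1.3 / 473 ≈ 0.003 mm per day.

0.003 mm per day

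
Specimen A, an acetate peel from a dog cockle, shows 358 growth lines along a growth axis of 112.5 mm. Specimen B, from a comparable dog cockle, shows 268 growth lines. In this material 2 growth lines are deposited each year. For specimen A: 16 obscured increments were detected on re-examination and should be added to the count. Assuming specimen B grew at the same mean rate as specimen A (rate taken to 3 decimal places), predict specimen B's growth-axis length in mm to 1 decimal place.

80.7 mm

Specimen A: true growth line count = 358 + 16 = 374.
Specimen A: 374 growth lines at 2 per year is 374 / 2 = 187 years.
A: Extension rate ≈ 112.5 / 187 = 0.602 mm/yr.
Specimen B: 268 growth lines at 2 per year is 268 / 2 = 134 years. Length of B = 0.602 × 134 = 80.7 mm.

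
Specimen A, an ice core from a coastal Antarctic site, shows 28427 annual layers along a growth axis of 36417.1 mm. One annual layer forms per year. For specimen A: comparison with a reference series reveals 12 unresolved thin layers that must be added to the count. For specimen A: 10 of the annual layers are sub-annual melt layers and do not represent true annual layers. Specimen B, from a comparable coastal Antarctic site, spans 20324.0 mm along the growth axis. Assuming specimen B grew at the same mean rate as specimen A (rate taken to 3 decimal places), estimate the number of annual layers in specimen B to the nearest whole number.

Specimen A: correcting the raw count gives 28427 − 10 + 12 = 28429 true annual layers.
A: Mean rate = 36417.1 mm / 28429 years ≈ 1.281 mm/yr.
B spans 20324.0 / 1.281 = 15865.73 years ≈ 15866 annual layers.

15866 annual layers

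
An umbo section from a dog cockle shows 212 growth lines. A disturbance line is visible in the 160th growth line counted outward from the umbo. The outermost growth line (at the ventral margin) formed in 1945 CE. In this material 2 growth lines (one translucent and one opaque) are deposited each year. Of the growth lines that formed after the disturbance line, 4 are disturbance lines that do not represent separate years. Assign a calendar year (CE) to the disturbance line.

The disturbance line sits at growth line 160 from the umbo, so 212 − 160 = 52 growth lines formed after it.
52 − 4 false = 48 true growth lines after the disturbance line.
48 growth lines at 2 per year is 48 / 2 = 24 years.
1945 − 24 = 1921 CE.

1921 CE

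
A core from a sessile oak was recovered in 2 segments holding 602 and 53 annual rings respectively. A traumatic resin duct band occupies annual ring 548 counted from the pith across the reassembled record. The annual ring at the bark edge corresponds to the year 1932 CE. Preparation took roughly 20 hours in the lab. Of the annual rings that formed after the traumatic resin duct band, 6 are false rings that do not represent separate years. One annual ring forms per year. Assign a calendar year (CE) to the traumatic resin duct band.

Total annual rings = 602 + 53 = 655.
Between annual ring 548 and the bark edge there are 655 − 548 = 107 annual rings.
Excluding 6 false annual rings: 107 − 6 = 101.
Counting back 101 years from 1932 CE places the traumatic resin duct band in 1932 − 101 = 1831 CE.

1831 CE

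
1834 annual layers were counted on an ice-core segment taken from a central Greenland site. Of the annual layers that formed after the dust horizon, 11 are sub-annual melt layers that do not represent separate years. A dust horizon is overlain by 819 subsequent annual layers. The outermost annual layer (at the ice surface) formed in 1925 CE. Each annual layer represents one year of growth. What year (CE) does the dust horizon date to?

819 annual layers formed after the dust horizon.
Excluding 11 false annual layers: 819 − 11 = 808.
1925 − 808 = 1117 CE.

1117 CE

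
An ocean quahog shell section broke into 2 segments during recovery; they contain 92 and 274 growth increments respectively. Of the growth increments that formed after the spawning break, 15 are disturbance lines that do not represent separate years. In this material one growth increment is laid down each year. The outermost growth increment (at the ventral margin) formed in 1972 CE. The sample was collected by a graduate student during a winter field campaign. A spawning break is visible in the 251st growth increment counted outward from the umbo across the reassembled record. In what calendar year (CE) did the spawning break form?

1872 CE

Total growth increments = 92 + 274 = 366.
The spawning break sits at growth increment 251 from the umbo, so 366 − 251 = 115 growth increments formed after it.
Removing the 15 false growth increments leaves 115 − 15 = 100 true growth increments beyond the spawning break.
Counting back 100 years from 1972 CE places the spawning break in 1972 − 100 = 1872 CE.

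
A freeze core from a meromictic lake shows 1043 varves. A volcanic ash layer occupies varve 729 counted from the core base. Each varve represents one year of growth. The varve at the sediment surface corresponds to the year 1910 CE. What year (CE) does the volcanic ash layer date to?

1596 CE

The volcanic ash layer sits at varve 729 from the core base, so 1043 − 729 = 314 varves formed after it.
Counting back 314 years from 1910 CE places the volcanic ash layer in 1910 − 314 = 1596 CE.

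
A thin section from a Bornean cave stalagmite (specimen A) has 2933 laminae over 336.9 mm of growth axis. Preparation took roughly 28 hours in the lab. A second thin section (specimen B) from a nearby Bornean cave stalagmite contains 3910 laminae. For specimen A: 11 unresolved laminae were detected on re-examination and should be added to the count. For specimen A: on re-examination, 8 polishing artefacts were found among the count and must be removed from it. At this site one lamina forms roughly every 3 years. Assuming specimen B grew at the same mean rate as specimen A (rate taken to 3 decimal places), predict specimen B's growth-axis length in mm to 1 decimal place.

445.7 mm

Specimen A: correcting the raw count gives 2933 − 8 + 11 = 2936 true laminae.
Specimen A: 2936 laminae at 3 years each span 2936 × 3 = 8808 years.
A: 336.9 mm over 8808 years gives 336.9 / 8808 ≈ 0.038 mm per year.
Specimen B: 3910 laminae at 3 years each span 3910 × 3 = 11730 years. Length of B = 0.038 × 11730 = 445.7 mm.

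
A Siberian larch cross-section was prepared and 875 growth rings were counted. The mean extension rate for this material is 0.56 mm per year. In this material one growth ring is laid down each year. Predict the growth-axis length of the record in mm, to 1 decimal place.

875 years of growth are recorded.
Predicted length = 0.56 mm/year × 875 years = 490.0 mm.

490.0 mm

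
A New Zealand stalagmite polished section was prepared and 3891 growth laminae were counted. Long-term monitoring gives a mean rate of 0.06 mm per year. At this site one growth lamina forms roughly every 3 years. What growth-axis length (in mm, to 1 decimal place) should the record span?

3891 growth laminae at 3 years each span 3891 × 3 = 11673 years.
Length ≈ 0.06 × 11673 = 700.4 mm.

700.4 mm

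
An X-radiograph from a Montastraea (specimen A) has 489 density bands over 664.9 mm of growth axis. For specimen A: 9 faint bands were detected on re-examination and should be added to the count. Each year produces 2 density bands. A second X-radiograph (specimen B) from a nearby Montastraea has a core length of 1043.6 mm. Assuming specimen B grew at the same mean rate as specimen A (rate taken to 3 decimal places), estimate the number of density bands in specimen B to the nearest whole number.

782 density bands

Specimen A: true density band count = 489 + 9 = 498.
Specimen A: dividing by 2 density bands per year: 498 / 2 = 249 years.
A: Extension rate ≈ 664.9 / 249 = 2.670 mm per year.
Specimen B: 1043.6 mm / 2.670 mm per year = 390.86 years; at 2 density bands per year that is 390.86 × 2 ≈ 782 density bands.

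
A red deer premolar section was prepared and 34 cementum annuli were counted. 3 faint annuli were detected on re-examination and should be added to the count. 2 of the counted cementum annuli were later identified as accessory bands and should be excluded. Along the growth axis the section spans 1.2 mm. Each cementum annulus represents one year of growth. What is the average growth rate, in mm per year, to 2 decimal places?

True cementum annulus count = 34 − 2 + 3 = 35.
1.2 mm over 35 years gives 1.2 / 35 ≈ 0.03 mm per year.

0.03 mm per year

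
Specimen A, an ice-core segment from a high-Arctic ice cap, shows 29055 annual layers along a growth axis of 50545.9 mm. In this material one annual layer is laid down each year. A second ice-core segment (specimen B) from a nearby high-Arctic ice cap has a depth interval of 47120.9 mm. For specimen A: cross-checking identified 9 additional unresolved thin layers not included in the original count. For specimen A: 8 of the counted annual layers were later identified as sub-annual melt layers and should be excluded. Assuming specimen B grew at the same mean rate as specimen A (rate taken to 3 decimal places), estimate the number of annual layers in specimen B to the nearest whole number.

Specimen A: true annual layer count = 29055 − 8 + 9 = 29056.
A: Mean rate = 50545.9 mm / 29056 years ≈ 1.740 mm/year.
B spans 47120.9 / 1.740 = 27080.98 years ≈ 27081 annual layers.

27081 annual layers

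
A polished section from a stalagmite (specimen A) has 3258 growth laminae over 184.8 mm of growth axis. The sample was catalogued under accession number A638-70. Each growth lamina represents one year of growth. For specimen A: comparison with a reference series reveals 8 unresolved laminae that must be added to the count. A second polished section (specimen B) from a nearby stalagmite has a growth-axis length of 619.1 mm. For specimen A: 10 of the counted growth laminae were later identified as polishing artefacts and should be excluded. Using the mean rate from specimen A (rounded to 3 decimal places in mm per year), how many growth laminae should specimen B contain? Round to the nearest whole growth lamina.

10861 growth laminae

Specimen A: true growth lamina count = 3258 − 10 + 8 = 3256.
A: Extension rate ≈ 184.8 / 3256 = 0.057 mm/yr.
For B, 619.1 / 0.057 = 10861.40 years ≈ 10861 growth laminae.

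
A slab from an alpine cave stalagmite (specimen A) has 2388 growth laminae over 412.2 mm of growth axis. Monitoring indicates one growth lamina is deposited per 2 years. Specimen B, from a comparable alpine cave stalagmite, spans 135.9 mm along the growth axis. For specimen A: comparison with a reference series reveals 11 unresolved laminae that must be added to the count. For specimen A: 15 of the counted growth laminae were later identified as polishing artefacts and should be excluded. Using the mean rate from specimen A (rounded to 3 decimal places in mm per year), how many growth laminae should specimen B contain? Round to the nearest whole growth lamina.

Specimen A: true growth lamina count = 2388 − 15 + 11 = 2384.
Specimen A: multiplying by 2 years per growth lamina: 2384 × 2 = 4768 years.
A: Extension rate ≈ 412.2 / 4768 = 0.086 mm/yr.
Specimen B: 135.9 mm / 0.086 mm per year = 1580.23 years; at 2 years per growth lamina that is 1580.23 / 2 ≈ 790 growth laminae.

790 growth laminae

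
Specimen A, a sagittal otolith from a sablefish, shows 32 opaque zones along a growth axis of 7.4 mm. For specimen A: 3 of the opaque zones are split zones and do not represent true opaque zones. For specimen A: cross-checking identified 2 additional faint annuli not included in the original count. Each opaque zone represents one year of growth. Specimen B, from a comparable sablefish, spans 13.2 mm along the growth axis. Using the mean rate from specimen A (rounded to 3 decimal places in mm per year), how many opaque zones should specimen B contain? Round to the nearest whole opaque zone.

55 opaque zones

Specimen A: adjusted count: 32 − 3 + 2 = 31 opaque zones.
A: Extension rate ≈ 7.4 / 31 = 0.239 mm per year.
Specimen B: 13.2 mm / 0.239 mm per year = 55.23 years ≈ 55 opaque zones.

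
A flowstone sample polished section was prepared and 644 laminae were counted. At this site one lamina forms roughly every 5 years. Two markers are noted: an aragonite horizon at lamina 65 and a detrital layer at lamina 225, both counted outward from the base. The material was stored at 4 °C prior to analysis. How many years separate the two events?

800 years

Separation: 225 − 65 = 160 laminae.
160 laminae at 5 years each span 160 × 5 = 800 years.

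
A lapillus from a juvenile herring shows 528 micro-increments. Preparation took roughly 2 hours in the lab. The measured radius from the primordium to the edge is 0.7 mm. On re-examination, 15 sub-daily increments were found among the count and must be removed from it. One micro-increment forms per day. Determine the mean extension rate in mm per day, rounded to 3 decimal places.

True micro-increment count = 528 − 15 = 513.
Mean rate = 0.7 mm / 513 days ≈ 0.001 mm per day.

0.001 mm per day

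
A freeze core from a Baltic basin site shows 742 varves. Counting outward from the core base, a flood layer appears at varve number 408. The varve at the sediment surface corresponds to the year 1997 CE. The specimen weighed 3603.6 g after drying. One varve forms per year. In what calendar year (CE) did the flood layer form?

1663 CE

The flood layer sits at varve 408 from the core base, so 742 − 408 = 334 varves formed after it.
1997 − 334 = 1663 CE.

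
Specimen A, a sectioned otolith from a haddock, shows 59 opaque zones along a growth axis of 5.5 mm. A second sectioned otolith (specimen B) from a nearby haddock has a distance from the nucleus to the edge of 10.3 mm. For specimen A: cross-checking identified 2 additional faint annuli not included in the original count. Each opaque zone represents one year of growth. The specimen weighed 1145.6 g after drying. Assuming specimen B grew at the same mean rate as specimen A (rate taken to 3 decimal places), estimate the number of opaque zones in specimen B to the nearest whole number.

Specimen A: correcting the raw count gives 59 + 2 = 61 true opaque zones.
A: Mean rate = 5.5 mm / 61 years ≈ 0.090 mm per year.
Specimen B: 10.3 mm / 0.090 mm per year = 114.44 years ≈ 114 opaque zones.

114 opaque zones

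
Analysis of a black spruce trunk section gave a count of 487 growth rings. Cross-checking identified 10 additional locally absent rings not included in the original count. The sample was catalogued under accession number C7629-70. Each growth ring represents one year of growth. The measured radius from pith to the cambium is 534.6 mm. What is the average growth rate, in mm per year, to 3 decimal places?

After corrections the count is 487 + 10 = 497 growth rings.
534.6 mm over 497 years gives 534.6 / 497 ≈ 1.076 mm per year.

1.076 mm per year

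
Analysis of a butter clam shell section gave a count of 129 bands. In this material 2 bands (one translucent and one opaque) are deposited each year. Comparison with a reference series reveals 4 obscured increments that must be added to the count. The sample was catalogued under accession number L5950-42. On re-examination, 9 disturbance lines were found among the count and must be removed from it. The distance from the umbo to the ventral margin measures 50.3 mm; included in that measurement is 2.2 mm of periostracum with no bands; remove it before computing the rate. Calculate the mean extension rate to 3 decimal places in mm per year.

Adjusted count: 129 − 9 + 4 = 124 bands.
Dividing by 2 bands per year: 124 / 2 = 62 years.
The growth record spans 50.3 − 2.2 = 48.1 mm.
Extension rate ≈ 48.1 / 62 = 0.776 mm per year.

0.776 mm per year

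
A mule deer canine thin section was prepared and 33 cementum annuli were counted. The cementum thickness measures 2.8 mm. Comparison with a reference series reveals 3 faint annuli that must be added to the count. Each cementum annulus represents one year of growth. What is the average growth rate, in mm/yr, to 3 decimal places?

After corrections the count is 33 + 3 = 36 cementum annuli.
Extension rate ≈ 2.8 / 36 = 0.078 mm/yr.

0.078 mm/yr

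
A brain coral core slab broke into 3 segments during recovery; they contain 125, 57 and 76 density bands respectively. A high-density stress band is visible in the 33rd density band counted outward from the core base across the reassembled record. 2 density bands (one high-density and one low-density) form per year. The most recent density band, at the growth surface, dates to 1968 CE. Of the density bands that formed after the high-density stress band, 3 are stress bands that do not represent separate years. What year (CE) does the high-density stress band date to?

1857 CE

Total density bands = 125 + 57 + 76 = 258.
258 − 33 = 225 density bands lie beyond the high-density stress band toward the growth surface.
Removing the 3 false density bands leaves 225 − 3 = 222 true density bands beyond the high-density stress band.
222 density bands at 2 per year is 222 / 2 = 111 years.
Counting back 111 years from 1968 CE places the high-density stress band in 1968 − 111 = 1857 CE.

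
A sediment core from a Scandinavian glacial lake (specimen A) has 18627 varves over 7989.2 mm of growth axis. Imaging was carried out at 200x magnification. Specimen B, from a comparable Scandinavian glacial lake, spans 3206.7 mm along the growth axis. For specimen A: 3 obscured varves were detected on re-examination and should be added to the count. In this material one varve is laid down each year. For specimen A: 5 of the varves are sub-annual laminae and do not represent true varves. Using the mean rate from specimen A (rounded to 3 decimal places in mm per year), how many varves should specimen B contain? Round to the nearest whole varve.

7475 varves

Specimen A: true varve count = 18627 − 5 + 3 = 18625.
A: Extension rate ≈ 7989.2 / 18625 = 0.429 mm per year.
Specimen B: 3206.7 mm / 0.429 mm per year = 7474.83 years ≈ 7475 varves.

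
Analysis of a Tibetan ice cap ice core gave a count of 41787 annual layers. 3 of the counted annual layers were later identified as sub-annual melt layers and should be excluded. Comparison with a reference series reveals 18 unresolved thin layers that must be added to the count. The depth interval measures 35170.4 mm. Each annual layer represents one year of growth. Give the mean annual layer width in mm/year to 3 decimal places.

After corrections the count is 41787 − 3 + 18 = 41802 annual layers.
Mean rate = 35170.4 mm / 41802 years ≈ 0.841 mm/year.

0.841 mm/year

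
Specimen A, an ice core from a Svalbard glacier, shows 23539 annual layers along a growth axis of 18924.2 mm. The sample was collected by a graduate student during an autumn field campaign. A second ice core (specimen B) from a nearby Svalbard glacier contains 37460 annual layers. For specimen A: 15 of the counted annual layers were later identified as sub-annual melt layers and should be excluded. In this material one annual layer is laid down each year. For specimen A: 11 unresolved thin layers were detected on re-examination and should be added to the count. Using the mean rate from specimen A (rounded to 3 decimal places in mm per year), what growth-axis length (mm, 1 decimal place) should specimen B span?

30117.8 mm

Specimen A: after corrections the count is 23539 − 15 + 11 = 23535 annual layers.
A: 18924.2 mm over 23535 years gives 18924.2 / 23535 ≈ 0.804 mm/yr.
Length of B = 0.804 × 37460 = 30117.8 mm.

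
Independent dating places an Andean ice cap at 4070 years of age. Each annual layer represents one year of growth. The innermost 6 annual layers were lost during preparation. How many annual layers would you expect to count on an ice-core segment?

One annual layer per year gives 4070 annual layers over 4070 years.
4070 − 6 missed = 4064 annual layers expected in the prepared section.

4064 annual layers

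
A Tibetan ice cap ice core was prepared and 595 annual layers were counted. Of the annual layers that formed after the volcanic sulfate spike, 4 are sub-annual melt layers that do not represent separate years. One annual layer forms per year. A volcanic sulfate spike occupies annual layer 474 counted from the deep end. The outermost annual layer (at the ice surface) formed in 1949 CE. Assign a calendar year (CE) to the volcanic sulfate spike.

1832 CE

Between annual layer 474 and the ice surface there are 595 − 474 = 121 annual layers.
Excluding 4 false annual layers: 121 − 4 = 117.
Counting back 117 years from 1949 CE places the volcanic sulfate spike in 1949 − 117 = 1832 CE.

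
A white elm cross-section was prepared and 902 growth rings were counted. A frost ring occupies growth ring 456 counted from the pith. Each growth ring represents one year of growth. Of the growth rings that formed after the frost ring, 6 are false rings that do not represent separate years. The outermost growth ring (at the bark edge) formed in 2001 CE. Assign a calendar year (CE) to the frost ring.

1561 CE

902 − 456 = 446 growth rings lie beyond the frost ring toward the bark edge.
446 − 6 false = 440 true growth rings after the frost ring.
Counting back 440 years from 2001 CE places the frost ring in 2001 − 440 = 1561 CE.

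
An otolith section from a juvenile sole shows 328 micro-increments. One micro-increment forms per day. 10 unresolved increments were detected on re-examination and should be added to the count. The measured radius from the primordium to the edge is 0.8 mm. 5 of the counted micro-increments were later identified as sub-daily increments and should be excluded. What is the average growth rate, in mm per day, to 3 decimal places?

0.002 mm per day

True micro-increment count = 328 − 5 + 10 = 333.
Extension rate ≈ 0.8 / 333 = 0.002 mm per day.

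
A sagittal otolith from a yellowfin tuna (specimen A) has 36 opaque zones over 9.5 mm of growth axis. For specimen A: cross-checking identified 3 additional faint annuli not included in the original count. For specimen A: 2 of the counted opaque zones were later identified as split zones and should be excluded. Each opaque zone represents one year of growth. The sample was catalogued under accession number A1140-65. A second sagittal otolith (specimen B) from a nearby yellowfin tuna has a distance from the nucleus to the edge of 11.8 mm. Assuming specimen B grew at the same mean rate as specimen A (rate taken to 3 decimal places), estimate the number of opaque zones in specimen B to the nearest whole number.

46 opaque zones

Specimen A: true opaque zone count = 36 − 2 + 3 = 37.
A: Mean rate = 9.5 mm / 37 years ≈ 0.257 mm/yr.
B spans 11.8 / 0.257 = 45.91 years ≈ 46 opaque zones.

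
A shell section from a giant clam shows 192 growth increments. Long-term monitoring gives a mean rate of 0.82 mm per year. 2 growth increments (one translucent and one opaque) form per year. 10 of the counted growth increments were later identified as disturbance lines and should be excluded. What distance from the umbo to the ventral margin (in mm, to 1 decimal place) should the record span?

74.6 mm

Adjusted count: 192 − 10 = 182 growth increments.
182 growth increments at 2 per year is 182 / 2 = 91 years.
Length ≈ 0.82 × 91 = 74.6 mm.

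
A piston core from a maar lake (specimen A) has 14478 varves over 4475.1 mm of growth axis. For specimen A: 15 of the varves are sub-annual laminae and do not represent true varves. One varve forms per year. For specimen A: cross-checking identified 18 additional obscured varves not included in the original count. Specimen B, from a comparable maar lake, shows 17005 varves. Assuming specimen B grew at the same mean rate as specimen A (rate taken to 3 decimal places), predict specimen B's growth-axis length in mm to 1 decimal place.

Specimen A: true varve count = 14478 − 15 + 18 = 14481.
A: Mean rate = 4475.1 mm / 14481 years ≈ 0.309 mm/yr.
Length of B = 0.309 × 17005 = 5254.5 mm.

5254.5 mm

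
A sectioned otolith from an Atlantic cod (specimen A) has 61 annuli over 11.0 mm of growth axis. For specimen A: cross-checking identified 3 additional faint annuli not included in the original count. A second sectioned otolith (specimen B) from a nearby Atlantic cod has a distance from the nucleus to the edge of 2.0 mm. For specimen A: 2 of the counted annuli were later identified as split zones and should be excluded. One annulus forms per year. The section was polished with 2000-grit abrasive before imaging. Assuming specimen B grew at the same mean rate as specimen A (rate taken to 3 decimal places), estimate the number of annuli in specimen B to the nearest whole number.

11 annuli

Specimen A: adjusted count: 61 − 2 + 3 = 62 annuli.
A: Mean rate = 11.0 mm / 62 years ≈ 0.177 mm/year.
Specimen B: 2.0 mm / 0.177 mm per year = 11.30 years ≈ 11 annuli.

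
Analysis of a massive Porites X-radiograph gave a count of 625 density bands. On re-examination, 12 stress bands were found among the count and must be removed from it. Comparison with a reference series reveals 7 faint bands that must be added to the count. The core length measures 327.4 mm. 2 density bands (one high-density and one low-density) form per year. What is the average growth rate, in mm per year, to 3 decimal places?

True density band count = 625 − 12 + 7 = 620.
620 density bands at 2 per year is 620 / 2 = 310 years.
Extension rate ≈ 327.4 / 310 = 1.056 mm per year.

1.056 mm per year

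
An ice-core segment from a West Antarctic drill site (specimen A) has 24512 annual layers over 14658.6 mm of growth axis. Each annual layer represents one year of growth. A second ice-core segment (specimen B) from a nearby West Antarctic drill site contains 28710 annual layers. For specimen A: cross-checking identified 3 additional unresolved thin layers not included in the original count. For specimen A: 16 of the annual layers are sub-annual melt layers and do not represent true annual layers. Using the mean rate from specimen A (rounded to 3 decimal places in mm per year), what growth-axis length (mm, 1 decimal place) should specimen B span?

17168.6 mm

Specimen A: correcting the raw count gives 24512 − 16 + 3 = 24499 true annual layers.
A: Mean rate = 14658.6 mm / 24499 years ≈ 0.598 mm per year.
For B, 0.598 mm/year × 28710 years = 17168.6 mm.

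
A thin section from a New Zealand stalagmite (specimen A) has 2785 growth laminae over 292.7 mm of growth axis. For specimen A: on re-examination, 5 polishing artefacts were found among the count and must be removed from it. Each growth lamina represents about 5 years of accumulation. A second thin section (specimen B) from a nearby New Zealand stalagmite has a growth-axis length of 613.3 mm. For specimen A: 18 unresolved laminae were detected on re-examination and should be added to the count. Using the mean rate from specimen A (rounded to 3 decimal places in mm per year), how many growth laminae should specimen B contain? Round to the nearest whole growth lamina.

5841 growth laminae

Specimen A: correcting the raw count gives 2785 − 5 + 18 = 2798 true growth laminae.
Specimen A: at 5 years per growth lamina, 2798 × 5 = 13990 years.
A: Extension rate ≈ 292.7 / 13990 = 0.021 mm/year.
For B, 613.3 / 0.021 = 29204.76 years; at 5 years per growth lamina that is 29204.76 / 5 ≈ 5841 growth laminae.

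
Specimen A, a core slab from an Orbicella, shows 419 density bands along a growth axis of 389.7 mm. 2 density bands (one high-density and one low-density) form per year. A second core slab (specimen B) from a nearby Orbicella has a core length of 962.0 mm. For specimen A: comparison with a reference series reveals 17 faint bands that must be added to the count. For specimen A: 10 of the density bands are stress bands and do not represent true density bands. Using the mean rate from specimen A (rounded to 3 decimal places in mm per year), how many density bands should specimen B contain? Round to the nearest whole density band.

Specimen A: correcting the raw count gives 419 − 10 + 17 = 426 true density bands.
Specimen A: with 2 density bands per year, 426 / 2 = 213 years.
A: 389.7 mm over 213 years gives 389.7 / 213 ≈ 1.830 mm/yr.
B spans 962.0 / 1.830 = 525.68 years; at 2 density bands per year that is 525.68 × 2 ≈ 1051 density bands.

1051 density bands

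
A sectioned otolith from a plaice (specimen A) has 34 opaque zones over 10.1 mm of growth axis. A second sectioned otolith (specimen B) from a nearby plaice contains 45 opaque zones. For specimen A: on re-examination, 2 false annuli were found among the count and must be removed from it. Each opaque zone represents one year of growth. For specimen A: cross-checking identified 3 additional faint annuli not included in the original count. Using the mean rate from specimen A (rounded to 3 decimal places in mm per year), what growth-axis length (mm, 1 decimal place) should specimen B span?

13.0 mm

Specimen A: after corrections the count is 34 − 2 + 3 = 35 opaque zones.
A: Extension rate ≈ 10.1 / 35 = 0.289 mm per year.
Length of B = 0.289 × 45 = 13.0 mm.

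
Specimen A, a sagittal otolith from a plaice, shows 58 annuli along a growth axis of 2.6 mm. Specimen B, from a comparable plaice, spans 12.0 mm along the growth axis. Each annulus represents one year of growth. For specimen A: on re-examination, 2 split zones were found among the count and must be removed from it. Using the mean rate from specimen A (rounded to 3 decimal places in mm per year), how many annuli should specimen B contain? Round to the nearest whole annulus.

261 annuli

Specimen A: adjusted count: 58 − 2 = 56 annuli.
A: 2.6 mm over 56 years gives 2.6 / 56 ≈ 0.046 mm per year.
Specimen B: 12.0 mm / 0.046 mm per year = 260.87 years ≈ 261 annuli.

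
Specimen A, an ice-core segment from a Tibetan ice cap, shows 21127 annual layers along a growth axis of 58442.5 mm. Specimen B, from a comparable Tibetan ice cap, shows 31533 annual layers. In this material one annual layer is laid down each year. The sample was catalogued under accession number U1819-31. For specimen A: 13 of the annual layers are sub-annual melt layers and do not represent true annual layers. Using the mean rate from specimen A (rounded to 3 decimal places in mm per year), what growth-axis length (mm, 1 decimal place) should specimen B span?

Specimen A: after corrections the count is 21127 − 13 = 21114 annual layers.
A: 58442.5 mm over 21114 years gives 58442.5 / 21114 ≈ 2.768 mm per year.
B's length ≈ 2.768 × 31533 = 87283.3 mm.

87283.3 mm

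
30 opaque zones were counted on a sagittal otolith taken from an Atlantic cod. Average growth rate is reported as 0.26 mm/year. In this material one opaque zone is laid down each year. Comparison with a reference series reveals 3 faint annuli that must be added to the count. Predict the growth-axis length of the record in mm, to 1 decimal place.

Correcting the raw count gives 30 + 3 = 33 true opaque zones.
Predicted length = 0.26 mm/year × 33 years = 8.6 mm.

8.6 mm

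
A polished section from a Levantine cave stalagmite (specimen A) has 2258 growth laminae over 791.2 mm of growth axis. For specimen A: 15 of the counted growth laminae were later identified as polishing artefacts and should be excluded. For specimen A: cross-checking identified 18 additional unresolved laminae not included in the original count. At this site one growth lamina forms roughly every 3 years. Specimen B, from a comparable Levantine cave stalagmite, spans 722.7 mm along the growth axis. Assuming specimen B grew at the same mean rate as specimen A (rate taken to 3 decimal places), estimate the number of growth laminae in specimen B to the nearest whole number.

2059 growth laminae

Specimen A: adjusted count: 2258 − 15 + 18 = 2261 growth laminae.
Specimen A: at 3 years per growth lamina, 2261 × 3 = 6783 years.
A: Mean rate = 791.2 mm / 6783 years ≈ 0.117 mm per year.
Specimen B: 722.7 mm / 0.117 mm per year = 6176.92 years; at 3 years per growth lamina that is 6176.92 / 3 ≈ 2059 growth laminae.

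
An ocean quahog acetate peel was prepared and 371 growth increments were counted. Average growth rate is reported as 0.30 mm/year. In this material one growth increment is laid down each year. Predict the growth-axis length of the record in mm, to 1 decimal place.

The record spans 371 years at 0.30 mm per year.
371 years at 0.30 mm/year gives 0.30 × 371 = 111.3 mm.

111.3 mm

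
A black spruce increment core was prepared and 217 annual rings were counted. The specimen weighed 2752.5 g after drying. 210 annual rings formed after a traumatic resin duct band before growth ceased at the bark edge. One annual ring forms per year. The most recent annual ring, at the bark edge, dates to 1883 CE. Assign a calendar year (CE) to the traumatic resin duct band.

There are 210 annual rings younger than the traumatic resin duct band.
1883 − 210 = 1673 CE.

1673 CE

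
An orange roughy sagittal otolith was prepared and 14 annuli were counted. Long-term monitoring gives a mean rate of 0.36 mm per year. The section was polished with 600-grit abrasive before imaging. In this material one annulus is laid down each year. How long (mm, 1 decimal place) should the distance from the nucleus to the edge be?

5.0 mm

14 years of growth are recorded.
14 years at 0.36 mm/year gives 0.36 × 14 = 5.0 mm.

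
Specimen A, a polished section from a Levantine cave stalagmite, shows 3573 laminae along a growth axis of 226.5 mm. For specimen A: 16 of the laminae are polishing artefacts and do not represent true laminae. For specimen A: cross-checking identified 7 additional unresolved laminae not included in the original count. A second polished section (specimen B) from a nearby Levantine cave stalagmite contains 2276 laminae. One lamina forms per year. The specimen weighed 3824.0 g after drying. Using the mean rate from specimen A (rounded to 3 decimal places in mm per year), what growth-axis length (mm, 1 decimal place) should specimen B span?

Specimen A: correcting the raw count gives 3573 − 16 + 7 = 3564 true laminae.
A: Mean rate = 226.5 mm / 3564 years ≈ 0.064 mm per year.
B's length ≈ 0.064 × 2276 = 145.7 mm.

145.7 mm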